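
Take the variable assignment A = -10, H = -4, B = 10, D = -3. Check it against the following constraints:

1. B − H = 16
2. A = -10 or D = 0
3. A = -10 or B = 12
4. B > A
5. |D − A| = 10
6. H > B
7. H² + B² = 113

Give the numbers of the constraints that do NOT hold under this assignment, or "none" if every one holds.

1. B − H = 10 − (-4) = 14, not 16  fails
2. A = -10 = -10 (first disjunct)  holds
3. A = -10 = -10 (first disjunct)  holds
4. B = 10, A = -10; 10 > -10  holds
5. |-3 − (-10)| = 7, not 10  fails
6. H = -4, B = 10; -4 ≤ 10 (want >)  fails
7. H² + B² = (-4)² + 10² = 16 + 100 = 116, not 113  fails

The assignment fails constraints 1, 5, 6, and 7.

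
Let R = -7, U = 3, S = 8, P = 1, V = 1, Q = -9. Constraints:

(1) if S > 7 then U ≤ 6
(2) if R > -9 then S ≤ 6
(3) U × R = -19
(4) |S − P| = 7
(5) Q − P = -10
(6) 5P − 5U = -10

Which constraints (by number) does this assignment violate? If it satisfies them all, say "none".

(1) S = 8 > 7, so we need U ≤ 6; U = 3 ≤ 6 — holds.
(2) R = -7 > -9, so we need S ≤ 6; but S = 8 > 6 — does not hold.
(3) U × R = 3 × (-7) = -21, not -19 — does not hold.
(4) |8 − 1| = 7 — holds.
(5) Q − P = -9 − 1 = -10 — holds.
(6) 5P − 5U = 5(1) − 5(3) = -10 — holds.

The assignment fails constraints 2, 3.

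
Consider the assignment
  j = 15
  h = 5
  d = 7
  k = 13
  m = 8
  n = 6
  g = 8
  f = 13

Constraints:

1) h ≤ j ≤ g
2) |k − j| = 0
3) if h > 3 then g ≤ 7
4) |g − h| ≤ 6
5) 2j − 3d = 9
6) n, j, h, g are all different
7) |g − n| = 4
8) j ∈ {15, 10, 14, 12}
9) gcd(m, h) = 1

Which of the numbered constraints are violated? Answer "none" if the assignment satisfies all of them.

The assignment fails constraints 1, 2, 3, and 7.

1) values 5, 15, 8; j = 15 is not ≤ g = 8 — does not hold.
2) |13 − 15| = 2, not 0 — does not hold.
3) h = 5 > 3, so we need g ≤ 7; but g = 8 > 7 — does not hold.
4) |8 − 5| = 3; 3 ≤ 6 — holds.
5) 2j − 3d = 2(15) − 3(7) = 9 — holds.
6) values 6, 15, 5, 8 are pairwise distinct — holds.
7) |8 − 6| = 2, not 4 — does not hold.
8) j = 15 is in {15, 10, 14, 12} — holds.
9) gcd(8, 5) = 1 — holds.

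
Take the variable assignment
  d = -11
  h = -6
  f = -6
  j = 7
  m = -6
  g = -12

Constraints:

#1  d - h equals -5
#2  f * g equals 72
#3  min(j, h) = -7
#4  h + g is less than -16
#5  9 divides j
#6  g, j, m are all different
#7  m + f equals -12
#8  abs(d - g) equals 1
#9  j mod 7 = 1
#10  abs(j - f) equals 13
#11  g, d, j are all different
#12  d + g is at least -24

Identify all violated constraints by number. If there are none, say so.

#1 d - h = -11 - (-6) = -5  ✔
#2 f * g = -6 * (-12) = 72  ✔
#3 min(7, -6) = -6, not -7  ✘
#4 h + g = -6 + (-12) = -18; -18 < -16  ✔
#5 7 = 9*0 + 7, so 9 does not divide 7  ✘
#6 values -12, 7, -6 are pairwise distinct  ✔
#7 m + f = -6 + (-6) = -12  ✔
#8 abs(-11 - (-12)) = 1  ✔
#9 7 mod 7 = 0, not 1  ✘
#10 abs(7 - (-6)) = 13  ✔
#11 values -12, -11, 7 are pairwise distinct  ✔
#12 d + g = -11 + (-12) = -23; -23 ≥ -24  ✔

The assignment fails constraints 3, 5, and 9.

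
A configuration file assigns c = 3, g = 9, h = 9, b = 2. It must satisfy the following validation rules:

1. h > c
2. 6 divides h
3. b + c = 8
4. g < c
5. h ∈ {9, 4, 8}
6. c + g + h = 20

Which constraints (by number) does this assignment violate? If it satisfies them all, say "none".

Violated: 2, 3, 4, and 6.

1. h = 9, c = 3; 9 > 3  yes
2. 9 = 6×1 + 3, so 6 does not divide 9  no
3. b + c = 2 + 3 = 5, not 8  no
4. g = 9, c = 3; 9 ≥ 3 (want <)  no
5. h = 9 is in {9, 4, 8}  yes
6. c + g + h = 3 + 9 + 9 = 21, not 20  no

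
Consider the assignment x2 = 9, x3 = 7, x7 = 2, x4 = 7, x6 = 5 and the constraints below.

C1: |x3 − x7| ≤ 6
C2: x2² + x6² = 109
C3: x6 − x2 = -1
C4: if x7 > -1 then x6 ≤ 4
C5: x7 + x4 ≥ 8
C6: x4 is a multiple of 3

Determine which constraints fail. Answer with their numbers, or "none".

C1: |7 − 2| = 5; 5 ≤ 6  yes
C2: x2² + x6² = 9² + 5² = 81 + 25 = 106, not 109  no
C3: x6 − x2 = 5 − 9 = -4, not -1  no
C4: x7 = 2 > -1, so we need x6 ≤ 4; but x6 = 5 > 4  no
C5: x7 + x4 = 2 + 7 = 9; 9 ≥ 8  yes
C6: 7 = 3×2 + 1, so 3 does not divide 7  no

The assignment fails constraints 2, 3, 4, and 6.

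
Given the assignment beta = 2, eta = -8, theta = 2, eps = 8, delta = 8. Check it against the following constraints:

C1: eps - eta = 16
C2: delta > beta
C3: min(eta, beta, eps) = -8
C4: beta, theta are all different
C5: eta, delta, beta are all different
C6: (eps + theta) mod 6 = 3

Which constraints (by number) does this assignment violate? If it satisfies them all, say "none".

Violated: 4, 6.

C1: eps - eta = 8 - (-8) = 16 — OK.
C2: delta = 8, beta = 2; 8 > 2 — OK.
C3: min(-8, 2, 8) = -8 — OK.
C4: beta = theta = 2, not all different — violated.
C5: values -8, 8, 2 are pairwise distinct — OK.
C6: eps + theta = 10; 10 mod 6 = 4, not 3 — violated.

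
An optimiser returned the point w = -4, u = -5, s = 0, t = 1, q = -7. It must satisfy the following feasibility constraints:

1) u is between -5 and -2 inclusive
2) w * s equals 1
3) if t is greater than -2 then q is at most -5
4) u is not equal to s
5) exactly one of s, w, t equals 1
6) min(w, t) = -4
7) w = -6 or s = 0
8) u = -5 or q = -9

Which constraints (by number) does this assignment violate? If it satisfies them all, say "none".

No — constraint 2 is not satisfied.

1) u = -5 lies in [-5, -2] — OK.
2) w * s = -4 * 0 = 0, not 1 — violated.
3) t = 1 > -2, so we need q ≤ -5; q = -7 ≤ -5 — OK.
4) u = -5, s = 0; distinct — OK.
5) s=0, w=-4, t=1; 1 of them equals 1 — OK.
6) min(-4, 1) = -4 — OK.
7) w = -4 ≠ -6, but s = 0 = 0 (second disjunct) — OK.
8) u = -5 = -5 (first disjunct) — OK.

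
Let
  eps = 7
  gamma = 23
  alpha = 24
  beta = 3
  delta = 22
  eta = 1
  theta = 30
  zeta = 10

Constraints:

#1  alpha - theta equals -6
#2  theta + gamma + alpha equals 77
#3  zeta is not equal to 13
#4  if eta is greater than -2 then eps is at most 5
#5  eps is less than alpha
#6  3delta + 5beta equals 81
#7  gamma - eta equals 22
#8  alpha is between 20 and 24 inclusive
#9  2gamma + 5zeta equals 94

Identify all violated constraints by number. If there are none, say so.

Violated: 4, 9.

#1 alpha - theta = 24 - 30 = -6 — holds.
#2 theta + gamma + alpha = 30 + 23 + 24 = 77 — holds.
#3 zeta = 10, and 10 ≠ 13 — holds.
#4 eta = 1 > -2, so we need eps ≤ 5; but eps = 7 > 5 — fails.
#5 eps = 7, alpha = 24; 7 < 24 — holds.
#6 3delta + 5beta = 3(22) + 5(3) = 81 — holds.
#7 gamma - eta = 23 - 1 = 22 — holds.
#8 alpha = 24 lies in [20, 24] — holds.
#9 2gamma + 5zeta = 2(23) + 5(10) = 96, not 94 — fails.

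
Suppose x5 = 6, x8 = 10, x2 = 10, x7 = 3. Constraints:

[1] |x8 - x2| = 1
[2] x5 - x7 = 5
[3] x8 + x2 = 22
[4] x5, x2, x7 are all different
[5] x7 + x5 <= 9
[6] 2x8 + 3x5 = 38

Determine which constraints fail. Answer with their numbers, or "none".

[1] |10 - 10| = 0, not 1  fails
[2] x5 - x7 = 6 - 3 = 3, not 5  fails
[3] x8 + x2 = 10 + 10 = 20, not 22  fails
[4] values 6, 10, 3 are pairwise distinct  holds
[5] x7 + x5 = 3 + 6 = 9; 9 ≤ 9  holds
[6] 2x8 + 3x5 = 2(10) + 3(6) = 38  holds

No — constraints 1, 2, and 3 are not satisfied.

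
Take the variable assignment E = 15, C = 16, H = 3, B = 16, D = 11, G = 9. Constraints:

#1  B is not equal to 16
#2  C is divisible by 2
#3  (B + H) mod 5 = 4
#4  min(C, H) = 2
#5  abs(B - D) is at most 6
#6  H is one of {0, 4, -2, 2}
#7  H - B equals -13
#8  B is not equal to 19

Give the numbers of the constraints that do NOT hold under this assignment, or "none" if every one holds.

#1 B = 16, but 16 is required to differ — violated.
#2 16 / 2 = 8, so 2 divides 16 — satisfied.
#3 B + H = 19; 19 mod 5 = 4 — satisfied.
#4 min(16, 3) = 3, not 2 — violated.
#5 abs(16 - 11) = 5; 5 ≤ 6 — satisfied.
#6 H = 3 is not in {0, 4, -2, 2} — violated.
#7 H - B = 3 - 16 = -13 — satisfied.
#8 B = 16, and 16 ≠ 19 — satisfied.

Constraints 1, 4, and 6 are violated.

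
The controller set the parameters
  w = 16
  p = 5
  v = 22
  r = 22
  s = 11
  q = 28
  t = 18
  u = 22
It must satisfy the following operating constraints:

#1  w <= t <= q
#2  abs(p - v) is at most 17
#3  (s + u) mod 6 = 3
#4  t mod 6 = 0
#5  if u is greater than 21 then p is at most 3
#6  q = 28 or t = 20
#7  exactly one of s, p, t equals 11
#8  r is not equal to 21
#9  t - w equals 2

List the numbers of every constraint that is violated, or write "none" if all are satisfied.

#1 values 16 <= 18 <= 28 — holds.
#2 abs(5 - 22) = 17; 17 ≤ 17 — holds.
#3 s + u = 33; 33 mod 6 = 3 — holds.
#4 18 mod 6 = 0 — holds.
#5 u = 22 > 21, so we need p ≤ 3; but p = 5 > 3 — does not hold.
#6 q = 28 = 28 (first disjunct) — holds.
#7 s=11, p=5, t=18; 1 of them equals 11 — holds.
#8 r = 22, and 22 ≠ 21 — holds.
#9 t - w = 18 - 16 = 2 — holds.

The assignment fails constraint 5.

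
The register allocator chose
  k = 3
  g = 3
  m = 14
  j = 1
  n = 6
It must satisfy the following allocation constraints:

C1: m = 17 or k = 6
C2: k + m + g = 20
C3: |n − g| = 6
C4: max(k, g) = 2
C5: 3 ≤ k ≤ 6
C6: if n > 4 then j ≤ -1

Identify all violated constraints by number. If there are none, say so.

Constraints 1, 3, 4, 6 do not hold.

C1: m = 14 ≠ 17 and k = 3 ≠ 6; both disjuncts false — does not hold.
C2: k + m + g = 3 + 14 + 3 = 20 — holds.
C3: |6 − 3| = 3, not 6 — does not hold.
C4: max(3, 3) = 3, not 2 — does not hold.
C5: k = 3 lies in [3, 6] — holds.
C6: n = 6 > 4, so we need j ≤ -1; but j = 1 > -1 — does not hold.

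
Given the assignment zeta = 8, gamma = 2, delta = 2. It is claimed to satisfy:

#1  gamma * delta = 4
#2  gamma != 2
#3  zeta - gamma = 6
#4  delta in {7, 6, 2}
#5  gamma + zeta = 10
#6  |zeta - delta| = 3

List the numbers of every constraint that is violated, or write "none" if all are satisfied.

#1 gamma * delta = 2 * 2 = 4  ✓
#2 gamma = 2, but 2 is required to differ  ✗
#3 zeta - gamma = 8 - 2 = 6  ✓
#4 delta = 2 is in {7, 6, 2}  ✓
#5 gamma + zeta = 2 + 8 = 10  ✓
#6 |8 - 2| = 6, not 3  ✗

Violated: 2 and 6.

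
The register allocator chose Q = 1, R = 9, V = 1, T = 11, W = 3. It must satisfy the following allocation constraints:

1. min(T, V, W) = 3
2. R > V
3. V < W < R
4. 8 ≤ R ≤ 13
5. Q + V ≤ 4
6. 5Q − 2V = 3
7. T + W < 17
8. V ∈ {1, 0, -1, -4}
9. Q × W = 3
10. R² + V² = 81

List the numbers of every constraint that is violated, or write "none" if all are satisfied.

1. min(11, 1, 3) = 1, not 3 — violated.
2. R = 9, V = 1; 9 > 1 — satisfied.
3. values 1 < 3 < 9 — satisfied.
4. R = 9 lies in [8, 13] — satisfied.
5. Q + V = 1 + 1 = 2; 2 ≤ 4 — satisfied.
6. 5Q − 2V = 5(1) − 2(1) = 3 — satisfied.
7. T + W = 11 + 3 = 14; 14 < 17 — satisfied.
8. V = 1 is in {1, 0, -1, -4} — satisfied.
9. Q × W = 1 × 3 = 3 — satisfied.
10. R² + V² = 9² + 1² = 81 + 1 = 82, not 81 — violated.

Constraints 1 and 10 do not hold.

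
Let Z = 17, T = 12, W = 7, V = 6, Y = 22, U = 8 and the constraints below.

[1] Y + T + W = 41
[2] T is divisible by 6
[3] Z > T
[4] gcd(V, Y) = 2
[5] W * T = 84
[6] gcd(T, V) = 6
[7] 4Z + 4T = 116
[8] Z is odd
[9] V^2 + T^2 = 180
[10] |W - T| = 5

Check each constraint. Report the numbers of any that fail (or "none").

Yes — all constraints hold.

[1] Y + T + W = 22 + 12 + 7 = 41 — OK.
[2] 12 / 6 = 2, so 6 divides 12 — OK.
[3] Z = 17, T = 12; 17 > 12 — OK.
[4] gcd(6, 22) = 2 — OK.
[5] W * T = 7 * 12 = 84 — OK.
[6] gcd(12, 6) = 6 — OK.
[7] 4Z + 4T = 4(17) + 4(12) = 116 — OK.
[8] Z = 17 is odd — OK.
[9] V^2 + T^2 = 6^2 + 12^2 = 36 + 144 = 180 — OK.
[10] |7 - 12| = 5 — OK.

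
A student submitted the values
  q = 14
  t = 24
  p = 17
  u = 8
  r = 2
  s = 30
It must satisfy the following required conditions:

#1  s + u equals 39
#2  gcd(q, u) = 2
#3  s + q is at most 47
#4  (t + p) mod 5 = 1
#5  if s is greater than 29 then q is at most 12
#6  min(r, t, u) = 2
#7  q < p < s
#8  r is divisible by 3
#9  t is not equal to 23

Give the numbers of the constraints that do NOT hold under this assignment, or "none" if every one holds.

Violated: 1, 5, and 8.

#1 s + u = 30 + 8 = 38, not 39  fails
#2 gcd(14, 8) = 2  holds
#3 s + q = 30 + 14 = 44; 44 ≤ 47  holds
#4 t + p = 41; 41 mod 5 = 1  holds
#5 s = 30 > 29, so we need q ≤ 12; but q = 14 > 12  fails
#6 min(2, 24, 8) = 2  holds
#7 values 14 < 17 < 30  holds
#8 2 = 3*0 + 2, so 3 does not divide 2  fails
#9 t = 24, and 24 ≠ 23  holds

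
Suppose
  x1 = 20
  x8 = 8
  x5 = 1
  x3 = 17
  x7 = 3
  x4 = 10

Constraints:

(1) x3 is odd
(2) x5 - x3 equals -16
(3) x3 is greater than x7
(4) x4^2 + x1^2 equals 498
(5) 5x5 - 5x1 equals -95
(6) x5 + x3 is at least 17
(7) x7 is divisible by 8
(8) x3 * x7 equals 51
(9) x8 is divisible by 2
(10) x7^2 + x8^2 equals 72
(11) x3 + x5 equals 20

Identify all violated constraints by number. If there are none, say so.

Violated: 4, 7, 10, 11.

(1) x3 = 17 is odd — holds.
(2) x5 - x3 = 1 - 17 = -16 — holds.
(3) x3 = 17, x7 = 3; 17 > 3 — holds.
(4) x4^2 + x1^2 = 10^2 + 20^2 = 100 + 400 = 500, not 498 — does not hold.
(5) 5x5 - 5x1 = 5(1) - 5(20) = -95 — holds.
(6) x5 + x3 = 1 + 17 = 18; 18 ≥ 17 — holds.
(7) 3 = 8*0 + 3, so 8 does not divide 3 — does not hold.
(8) x3 * x7 = 17 * 3 = 51 — holds.
(9) 8 / 2 = 4, so 2 divides 8 — holds.
(10) x7^2 + x8^2 = 3^2 + 8^2 = 9 + 64 = 73, not 72 — does not hold.
(11) x3 + x5 = 17 + 1 = 18, not 20 — does not hold.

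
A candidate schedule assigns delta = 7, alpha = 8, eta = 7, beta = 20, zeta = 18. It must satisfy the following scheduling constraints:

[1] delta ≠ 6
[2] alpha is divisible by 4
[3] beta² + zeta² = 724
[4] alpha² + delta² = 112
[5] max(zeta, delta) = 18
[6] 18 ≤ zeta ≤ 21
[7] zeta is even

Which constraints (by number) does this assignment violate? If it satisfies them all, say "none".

Constraint 4 is violated.

[1] delta = 7, and 7 ≠ 6  yes
[2] 8 / 4 = 2, so 4 divides 8  yes
[3] beta² + zeta² = 20² + 18² = 400 + 324 = 724  yes
[4] alpha² + delta² = 8² + 7² = 64 + 49 = 113, not 112  no
[5] max(18, 7) = 18  yes
[6] zeta = 18 lies in [18, 21]  yes
[7] zeta = 18 is even  yes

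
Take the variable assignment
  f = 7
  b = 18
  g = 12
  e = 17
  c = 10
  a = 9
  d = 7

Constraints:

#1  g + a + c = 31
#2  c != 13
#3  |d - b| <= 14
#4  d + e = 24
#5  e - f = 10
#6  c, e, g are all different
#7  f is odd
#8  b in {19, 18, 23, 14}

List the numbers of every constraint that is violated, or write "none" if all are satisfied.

#1 g + a + c = 12 + 9 + 10 = 31  yes
#2 c = 10, and 10 ≠ 13  yes
#3 |7 - 18| = 11; 11 ≤ 14  yes
#4 d + e = 7 + 17 = 24  yes
#5 e - f = 17 - 7 = 10  yes
#6 values 10, 17, 12 are pairwise distinct  yes
#7 f = 7 is odd  yes
#8 b = 18 is in {19, 18, 23, 14}  yes

All constraints are satisfied.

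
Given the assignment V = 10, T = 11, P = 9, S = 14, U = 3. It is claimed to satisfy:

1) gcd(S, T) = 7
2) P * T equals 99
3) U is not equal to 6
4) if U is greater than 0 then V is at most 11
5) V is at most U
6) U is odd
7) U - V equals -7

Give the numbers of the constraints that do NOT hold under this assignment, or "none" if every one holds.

The assignment fails constraints 1, 5.

1) gcd(14, 11) = 1, not 7 — violated.
2) P * T = 9 * 11 = 99 — OK.
3) U = 3, and 3 ≠ 6 — OK.
4) U = 3 > 0, so we need V ≤ 11; V = 10 ≤ 11 — OK.
5) V = 10, U = 3; 10 > 3 (want ≤) — violated.
6) U = 3 is odd — OK.
7) U - V = 3 - 10 = -7 — OK.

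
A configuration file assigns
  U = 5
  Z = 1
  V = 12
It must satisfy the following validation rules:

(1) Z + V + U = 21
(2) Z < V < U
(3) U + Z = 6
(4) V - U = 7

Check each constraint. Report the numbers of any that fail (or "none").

No — constraints 1 and 2 are not satisfied.

(1) Z + V + U = 1 + 12 + 5 = 18, not 21  fails
(2) values 1, 12, 5; V = 12 is not < U = 5  fails
(3) U + Z = 5 + 1 = 6  holds
(4) V - U = 12 - 5 = 7  holds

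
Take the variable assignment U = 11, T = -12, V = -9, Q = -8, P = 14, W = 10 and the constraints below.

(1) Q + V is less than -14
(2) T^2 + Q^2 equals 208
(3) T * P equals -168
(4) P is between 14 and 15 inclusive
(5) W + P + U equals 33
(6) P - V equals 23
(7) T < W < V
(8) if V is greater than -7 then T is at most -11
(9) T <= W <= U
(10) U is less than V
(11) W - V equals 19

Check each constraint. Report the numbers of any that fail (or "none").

(1) Q + V = -8 + (-9) = -17; -17 < -14 — holds.
(2) T^2 + Q^2 = (-12)^2 + (-8)^2 = 144 + 64 = 208 — holds.
(3) T * P = -12 * 14 = -168 — holds.
(4) P = 14 lies in [14, 15] — holds.
(5) W + P + U = 10 + 14 + 11 = 35, not 33 — fails.
(6) P - V = 14 - (-9) = 23 — holds.
(7) values -12, 10, -9; W = 10 is not < V = -9 — fails.
(8) V = -9, not > -7; antecedent false, conditional vacuously true — holds.
(9) values -12 <= 10 <= 11 — holds.
(10) U = 11, V = -9; 11 ≥ -9 (want <) — fails.
(11) W - V = 10 - (-9) = 19 — holds.

No — constraints 5, 7, 10 are not satisfied.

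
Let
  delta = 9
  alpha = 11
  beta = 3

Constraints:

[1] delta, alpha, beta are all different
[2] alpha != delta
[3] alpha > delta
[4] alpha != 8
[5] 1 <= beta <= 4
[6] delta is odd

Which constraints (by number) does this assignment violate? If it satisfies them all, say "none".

[1] values 9, 11, 3 are pairwise distinct — holds.
[2] alpha = 11, delta = 9; distinct — holds.
[3] alpha = 11, delta = 9; 11 > 9 — holds.
[4] alpha = 11, and 11 ≠ 8 — holds.
[5] beta = 3 lies in [1, 4] — holds.
[6] delta = 9 is odd — holds.

All constraints are satisfied.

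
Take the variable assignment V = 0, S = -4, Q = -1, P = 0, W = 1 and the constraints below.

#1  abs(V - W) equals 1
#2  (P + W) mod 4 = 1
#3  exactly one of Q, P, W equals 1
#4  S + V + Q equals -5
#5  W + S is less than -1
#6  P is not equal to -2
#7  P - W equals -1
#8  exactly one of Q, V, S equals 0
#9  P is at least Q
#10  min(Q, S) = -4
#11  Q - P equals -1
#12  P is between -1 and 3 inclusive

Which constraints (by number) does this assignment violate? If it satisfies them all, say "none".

#1 abs(0 - 1) = 1  yes
#2 P + W = 1; 1 mod 4 = 1  yes
#3 Q=-1, P=0, W=1; 1 of them equals 1  yes
#4 S + V + Q = -4 + 0 + (-1) = -5  yes
#5 W + S = 1 + (-4) = -3; -3 < -1  yes
#6 P = 0, and 0 ≠ -2  yes
#7 P - W = 0 - 1 = -1  yes
#8 Q=-1, V=0, S=-4; 1 of them equals 0  yes
#9 P = 0, Q = -1; 0 ≥ -1  yes
#10 min(-1, -4) = -4  yes
#11 Q - P = -1 - 0 = -1  yes
#12 P = 0 lies in [-1, 3]  yes

No violations.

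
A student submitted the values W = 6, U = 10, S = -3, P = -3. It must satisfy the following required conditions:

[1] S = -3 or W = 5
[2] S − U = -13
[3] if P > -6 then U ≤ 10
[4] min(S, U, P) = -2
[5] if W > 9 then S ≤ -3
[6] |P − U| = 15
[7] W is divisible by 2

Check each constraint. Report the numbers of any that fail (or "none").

[1] S = -3 = -3 (first disjunct) — satisfied.
[2] S − U = -3 − 10 = -13 — satisfied.
[3] P = -3 > -6, so we need U ≤ 10; U = 10 ≤ 10 — satisfied.
[4] min(-3, 10, -3) = -3, not -2 — violated.
[5] W = 6, not > 9; antecedent false, conditional vacuously true — satisfied.
[6] |-3 − 10| = 13, not 15 — violated.
[7] 6 / 2 = 3, so 2 divides 6 — satisfied.

Violated: 4 and 6.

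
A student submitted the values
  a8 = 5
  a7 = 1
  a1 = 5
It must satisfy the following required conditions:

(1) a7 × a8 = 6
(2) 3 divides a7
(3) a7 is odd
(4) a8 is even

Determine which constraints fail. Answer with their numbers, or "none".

No — constraints 1, 2, and 4 are not satisfied.

(1) a7 × a8 = 1 × 5 = 5, not 6 — violated.
(2) 1 = 3×0 + 1, so 3 does not divide 1 — violated.
(3) a7 = 1 is odd — satisfied.
(4) a8 = 5 is odd — violated.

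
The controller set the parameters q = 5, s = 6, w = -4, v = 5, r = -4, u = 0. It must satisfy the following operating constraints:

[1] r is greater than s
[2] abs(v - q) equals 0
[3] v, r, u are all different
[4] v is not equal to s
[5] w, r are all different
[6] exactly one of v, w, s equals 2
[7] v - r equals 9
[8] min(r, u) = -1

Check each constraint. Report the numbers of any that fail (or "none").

[1] r = -4, s = 6; -4 ≤ 6 (want >) — does not hold.
[2] abs(5 - 5) = 0 — holds.
[3] values 5, -4, 0 are pairwise distinct — holds.
[4] v = 5, s = 6; distinct — holds.
[5] w = r = -4, not all different — does not hold.
[6] v=5, w=-4, s=6; 0 of them equal 2, not exactly one — does not hold.
[7] v - r = 5 - (-4) = 9 — holds.
[8] min(-4, 0) = -4, not -1 — does not hold.

Constraints 1, 5, 6, and 8 are violated.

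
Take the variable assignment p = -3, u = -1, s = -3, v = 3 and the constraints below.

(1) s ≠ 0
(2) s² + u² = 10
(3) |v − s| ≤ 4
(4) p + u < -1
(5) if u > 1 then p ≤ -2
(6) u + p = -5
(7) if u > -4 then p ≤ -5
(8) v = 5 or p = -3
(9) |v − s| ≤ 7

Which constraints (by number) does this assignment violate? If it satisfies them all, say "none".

The assignment fails constraints 3, 6, 7.

(1) s = -3, and -3 ≠ 0 — holds.
(2) s² + u² = (-3)² + (-1)² = 9 + 1 = 10 — holds.
(3) |3 − (-3)| = 6; 6 > 4, exceeds bound 4 — does not hold.
(4) p + u = -3 + (-1) = -4; -4 < -1 — holds.
(5) u = -1, not > 1; antecedent false, conditional vacuously true — holds.
(6) u + p = -1 + (-3) = -4, not -5 — does not hold.
(7) u = -1 > -4, so we need p ≤ -5; but p = -3 > -5 — does not hold.
(8) v = 3 ≠ 5, but p = -3 = -3 (second disjunct) — holds.
(9) |3 − (-3)| = 6; 6 ≤ 7 — holds.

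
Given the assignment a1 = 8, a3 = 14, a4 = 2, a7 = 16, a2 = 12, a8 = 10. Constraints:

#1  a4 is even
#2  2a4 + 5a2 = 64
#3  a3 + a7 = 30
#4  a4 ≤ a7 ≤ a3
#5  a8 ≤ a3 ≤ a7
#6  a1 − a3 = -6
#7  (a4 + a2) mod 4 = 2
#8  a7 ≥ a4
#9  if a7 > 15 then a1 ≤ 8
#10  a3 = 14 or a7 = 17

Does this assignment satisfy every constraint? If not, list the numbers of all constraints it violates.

#1 a4 = 2 is even — holds.
#2 2a4 + 5a2 = 2(2) + 5(12) = 64 — holds.
#3 a3 + a7 = 14 + 16 = 30 — holds.
#4 values 2, 16, 14; a7 = 16 is not ≤ a3 = 14 — fails.
#5 values 10 ≤ 14 ≤ 16 — holds.
#6 a1 − a3 = 8 − 14 = -6 — holds.
#7 a4 + a2 = 14; 14 mod 4 = 2 — holds.
#8 a7 = 16, a4 = 2; 16 ≥ 2 — holds.
#9 a7 = 16 > 15, so we need a1 ≤ 8; a1 = 8 ≤ 8 — holds.
#10 a3 = 14 = 14 (first disjunct) — holds.

The assignment fails constraint 4.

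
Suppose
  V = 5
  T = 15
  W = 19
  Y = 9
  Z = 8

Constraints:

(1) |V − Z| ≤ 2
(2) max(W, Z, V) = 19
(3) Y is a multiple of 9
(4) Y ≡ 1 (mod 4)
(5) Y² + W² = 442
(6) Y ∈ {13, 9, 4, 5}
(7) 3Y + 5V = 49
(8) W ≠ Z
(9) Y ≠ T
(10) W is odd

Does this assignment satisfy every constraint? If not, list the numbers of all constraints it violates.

No — constraints 1 and 7 are not satisfied.

(1) |5 − 8| = 3; 3 > 2, exceeds bound 2  no
(2) max(19, 8, 5) = 19  yes
(3) 9 / 9 = 1, so 9 divides 9  yes
(4) 9 mod 4 = 1  yes
(5) Y² + W² = 9² + 19² = 81 + 361 = 442  yes
(6) Y = 9 is in {13, 9, 4, 5}  yes
(7) 3Y + 5V = 3(9) + 5(5) = 52, not 49  no
(8) W = 19, Z = 8; distinct  yes
(9) Y = 9, T = 15; distinct  yes
(10) W = 19 is odd  yes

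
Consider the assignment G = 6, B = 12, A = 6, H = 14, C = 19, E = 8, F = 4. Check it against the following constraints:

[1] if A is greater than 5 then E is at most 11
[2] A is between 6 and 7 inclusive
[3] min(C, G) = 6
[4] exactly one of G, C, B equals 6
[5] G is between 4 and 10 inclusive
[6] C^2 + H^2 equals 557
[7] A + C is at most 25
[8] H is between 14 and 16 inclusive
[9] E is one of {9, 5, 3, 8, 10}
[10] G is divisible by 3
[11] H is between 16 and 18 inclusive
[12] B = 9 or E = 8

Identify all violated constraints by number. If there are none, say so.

[1] A = 6 > 5, so we need E ≤ 11; E = 8 ≤ 11 — holds.
[2] A = 6 lies in [6, 7] — holds.
[3] min(19, 6) = 6 — holds.
[4] G=6, C=19, B=12; 1 of them equals 6 — holds.
[5] G = 6 lies in [4, 10] — holds.
[6] C^2 + H^2 = 19^2 + 14^2 = 361 + 196 = 557 — holds.
[7] A + C = 6 + 19 = 25; 25 ≤ 25 — holds.
[8] H = 14 lies in [14, 16] — holds.
[9] E = 8 is in {9, 5, 3, 8, 10} — holds.
[10] 6 / 3 = 2, so 3 divides 6 — holds.
[11] H = 14 is outside [16, 18] — does not hold.
[12] B = 12 ≠ 9, but E = 8 = 8 (second disjunct) — holds.

Constraint 11 is violated.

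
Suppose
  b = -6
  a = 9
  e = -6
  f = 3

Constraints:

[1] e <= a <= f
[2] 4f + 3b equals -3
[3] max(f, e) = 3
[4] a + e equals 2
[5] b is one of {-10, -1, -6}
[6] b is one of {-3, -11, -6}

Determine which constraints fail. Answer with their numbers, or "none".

Violated: 1, 2, 4.

[1] values -6, 9, 3; a = 9 is not <= f = 3 — does not hold.
[2] 4f + 3b = 4(3) + 3(-6) = -6, not -3 — does not hold.
[3] max(3, -6) = 3 — holds.
[4] a + e = 9 + (-6) = 3, not 2 — does not hold.
[5] b = -6 is in {-10, -1, -6} — holds.
[6] b = -6 is in {-3, -11, -6} — holds.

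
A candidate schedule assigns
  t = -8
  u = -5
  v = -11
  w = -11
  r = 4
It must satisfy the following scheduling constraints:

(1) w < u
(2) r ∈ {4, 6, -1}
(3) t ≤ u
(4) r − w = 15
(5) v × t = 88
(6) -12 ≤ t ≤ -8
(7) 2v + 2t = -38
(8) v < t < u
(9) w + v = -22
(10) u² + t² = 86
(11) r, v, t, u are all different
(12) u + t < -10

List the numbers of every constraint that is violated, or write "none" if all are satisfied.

(1) w = -11, u = -5; -11 < -5 — holds.
(2) r = 4 is in {4, 6, -1} — holds.
(3) t = -8, u = -5; -8 ≤ -5 — holds.
(4) r − w = 4 − (-11) = 15 — holds.
(5) v × t = -11 × (-8) = 88 — holds.
(6) t = -8 lies in [-12, -8] — holds.
(7) 2v + 2t = 2(-11) + 2(-8) = -38 — holds.
(8) values -11 < -8 < -5 — holds.
(9) w + v = -11 + (-11) = -22 — holds.
(10) u² + t² = (-5)² + (-8)² = 25 + 64 = 89, not 86 — does not hold.
(11) values 4, -11, -8, -5 are pairwise distinct — holds.
(12) u + t = -5 + (-8) = -13; -13 < -10 — holds.

Violated: 10.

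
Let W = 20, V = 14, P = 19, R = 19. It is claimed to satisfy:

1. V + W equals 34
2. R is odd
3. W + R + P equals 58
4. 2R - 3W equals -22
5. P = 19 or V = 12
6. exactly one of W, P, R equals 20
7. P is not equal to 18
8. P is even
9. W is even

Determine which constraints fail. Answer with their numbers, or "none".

1. V + W = 14 + 20 = 34 — satisfied.
2. R = 19 is odd — satisfied.
3. W + R + P = 20 + 19 + 19 = 58 — satisfied.
4. 2R - 3W = 2(19) - 3(20) = -22 — satisfied.
5. P = 19 = 19 (first disjunct) — satisfied.
6. W=20, P=19, R=19; 1 of them equals 20 — satisfied.
7. P = 19, and 19 ≠ 18 — satisfied.
8. P = 19 is odd — violated.
9. W = 20 is even — satisfied.

The assignment fails constraint 8.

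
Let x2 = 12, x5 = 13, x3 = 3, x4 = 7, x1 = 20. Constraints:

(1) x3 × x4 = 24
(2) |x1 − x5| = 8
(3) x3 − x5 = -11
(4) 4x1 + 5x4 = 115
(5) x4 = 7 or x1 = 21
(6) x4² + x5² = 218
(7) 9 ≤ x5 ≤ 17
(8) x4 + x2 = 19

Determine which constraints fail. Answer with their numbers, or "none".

Violated: 1, 2, 3.

(1) x3 × x4 = 3 × 7 = 21, not 24 — violated.
(2) |20 − 13| = 7, not 8 — violated.
(3) x3 − x5 = 3 − 13 = -10, not -11 — violated.
(4) 4x1 + 5x4 = 4(20) + 5(7) = 115 — OK.
(5) x4 = 7 = 7 (first disjunct) — OK.
(6) x4² + x5² = 7² + 13² = 49 + 169 = 218 — OK.
(7) x5 = 13 lies in [9, 17] — OK.
(8) x4 + x2 = 7 + 12 = 19 — OK.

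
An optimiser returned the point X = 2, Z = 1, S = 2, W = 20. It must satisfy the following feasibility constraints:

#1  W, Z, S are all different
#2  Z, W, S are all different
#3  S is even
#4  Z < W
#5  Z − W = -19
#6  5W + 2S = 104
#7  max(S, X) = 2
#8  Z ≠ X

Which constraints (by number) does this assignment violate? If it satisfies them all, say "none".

#1 values 20, 1, 2 are pairwise distinct  holds
#2 values 1, 20, 2 are pairwise distinct  holds
#3 S = 2 is even  holds
#4 Z = 1, W = 20; 1 < 20  holds
#5 Z − W = 1 − 20 = -19  holds
#6 5W + 2S = 5(20) + 2(2) = 104  holds
#7 max(2, 2) = 2  holds
#8 Z = 1, X = 2; distinct  holds

The assignment satisfies every constraint.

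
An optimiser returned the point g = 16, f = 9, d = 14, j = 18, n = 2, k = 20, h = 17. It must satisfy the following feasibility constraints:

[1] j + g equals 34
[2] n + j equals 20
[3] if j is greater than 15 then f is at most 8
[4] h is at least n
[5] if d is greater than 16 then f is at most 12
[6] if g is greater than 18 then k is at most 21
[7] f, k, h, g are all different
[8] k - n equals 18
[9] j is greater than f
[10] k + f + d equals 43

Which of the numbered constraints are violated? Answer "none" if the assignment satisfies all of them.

[1] j + g = 18 + 16 = 34 — holds.
[2] n + j = 2 + 18 = 20 — holds.
[3] j = 18 > 15, so we need f ≤ 8; but f = 9 > 8 — does not hold.
[4] h = 17, n = 2; 17 ≥ 2 — holds.
[5] d = 14, not > 16; antecedent false, conditional vacuously true — holds.
[6] g = 16, not > 18; antecedent false, conditional vacuously true — holds.
[7] values 9, 20, 17, 16 are pairwise distinct — holds.
[8] k - n = 20 - 2 = 18 — holds.
[9] j = 18, f = 9; 18 > 9 — holds.
[10] k + f + d = 20 + 9 + 14 = 43 — holds.

Violated: 3.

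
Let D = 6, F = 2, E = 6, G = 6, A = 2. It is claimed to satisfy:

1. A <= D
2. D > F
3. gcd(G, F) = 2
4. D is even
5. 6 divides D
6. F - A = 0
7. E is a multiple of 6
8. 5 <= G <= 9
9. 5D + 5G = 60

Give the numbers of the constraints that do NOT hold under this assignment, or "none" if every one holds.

None — every constraint holds.

1. A = 2, D = 6; 2 ≤ 6  ✔
2. D = 6, F = 2; 6 > 2  ✔
3. gcd(6, 2) = 2  ✔
4. D = 6 is even  ✔
5. 6 / 6 = 1, so 6 divides 6  ✔
6. F - A = 2 - 2 = 0  ✔
7. 6 / 6 = 1, so 6 divides 6  ✔
8. G = 6 lies in [5, 9]  ✔
9. 5D + 5G = 5(6) + 5(6) = 60  ✔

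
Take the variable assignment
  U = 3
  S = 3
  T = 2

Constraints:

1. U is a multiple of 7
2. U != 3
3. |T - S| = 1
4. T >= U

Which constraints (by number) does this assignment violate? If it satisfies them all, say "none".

1. 3 = 7*0 + 3, so 7 does not divide 3 — violated.
2. U = 3, but 3 is required to differ — violated.
3. |2 - 3| = 1 — OK.
4. T = 2, U = 3; 2 < 3 (want ≥) — violated.

Constraints 1, 2, and 4 are violated.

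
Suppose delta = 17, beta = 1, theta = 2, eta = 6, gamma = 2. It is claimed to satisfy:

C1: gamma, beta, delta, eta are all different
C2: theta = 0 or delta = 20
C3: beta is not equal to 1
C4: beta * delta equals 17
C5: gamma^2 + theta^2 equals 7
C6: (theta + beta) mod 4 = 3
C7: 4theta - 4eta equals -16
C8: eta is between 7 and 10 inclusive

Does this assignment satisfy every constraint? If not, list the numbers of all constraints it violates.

C1: values 2, 1, 17, 6 are pairwise distinct — OK.
C2: theta = 2 ≠ 0 and delta = 17 ≠ 20; both disjuncts false — violated.
C3: beta = 1, but 1 is required to differ — violated.
C4: beta * delta = 1 * 17 = 17 — OK.
C5: gamma^2 + theta^2 = 2^2 + 2^2 = 4 + 4 = 8, not 7 — violated.
C6: theta + beta = 3; 3 mod 4 = 3 — OK.
C7: 4theta - 4eta = 4(2) - 4(6) = -16 — OK.
C8: eta = 6 is outside [7, 10] — violated.

Violated: 2, 3, 5, and 8.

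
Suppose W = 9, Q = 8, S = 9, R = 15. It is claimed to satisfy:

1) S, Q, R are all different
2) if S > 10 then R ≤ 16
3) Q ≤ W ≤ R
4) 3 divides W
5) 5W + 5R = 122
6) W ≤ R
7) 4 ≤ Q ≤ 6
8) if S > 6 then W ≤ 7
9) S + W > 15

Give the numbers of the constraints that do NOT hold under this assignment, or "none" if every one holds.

The assignment fails constraints 5, 7, 8.

1) values 9, 8, 15 are pairwise distinct  holds
2) S = 9, not > 10; antecedent false, conditional vacuously true  holds
3) values 8 ≤ 9 ≤ 15  holds
4) 9 / 3 = 3, so 3 divides 9  holds
5) 5W + 5R = 5(9) + 5(15) = 120, not 122  fails
6) W = 9, R = 15; 9 ≤ 15  holds
7) Q = 8 is outside [4, 6]  fails
8) S = 9 > 6, so we need W ≤ 7; but W = 9 > 7  fails
9) S + W = 9 + 9 = 18; 18 > 15  holds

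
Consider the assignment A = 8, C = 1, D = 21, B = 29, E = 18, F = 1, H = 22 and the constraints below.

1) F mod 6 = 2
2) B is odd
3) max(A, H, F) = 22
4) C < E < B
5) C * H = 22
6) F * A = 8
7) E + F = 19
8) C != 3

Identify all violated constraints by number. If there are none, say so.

1) 1 mod 6 = 1, not 2  false
2) B = 29 is odd  true
3) max(8, 22, 1) = 22  true
4) values 1 < 18 < 29  true
5) C * H = 1 * 22 = 22  true
6) F * A = 1 * 8 = 8  true
7) E + F = 18 + 1 = 19  true
8) C = 1, and 1 ≠ 3  true

The assignment fails constraint 1.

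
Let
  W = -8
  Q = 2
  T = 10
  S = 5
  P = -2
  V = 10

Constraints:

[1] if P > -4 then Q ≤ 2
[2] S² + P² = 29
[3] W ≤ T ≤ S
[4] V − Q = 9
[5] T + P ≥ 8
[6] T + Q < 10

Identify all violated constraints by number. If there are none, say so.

Constraints 3, 4, and 6 do not hold.

[1] P = -2 > -4, so we need Q ≤ 2; Q = 2 ≤ 2 — OK.
[2] S² + P² = 5² + (-2)² = 25 + 4 = 29 — OK.
[3] values -8, 10, 5; T = 10 is not ≤ S = 5 — violated.
[4] V − Q = 10 − 2 = 8, not 9 — violated.
[5] T + P = 10 + (-2) = 8; 8 ≥ 8 — OK.
[6] T + Q = 10 + 2 = 12; 12 ≥ 10, bound 10 not met — violated.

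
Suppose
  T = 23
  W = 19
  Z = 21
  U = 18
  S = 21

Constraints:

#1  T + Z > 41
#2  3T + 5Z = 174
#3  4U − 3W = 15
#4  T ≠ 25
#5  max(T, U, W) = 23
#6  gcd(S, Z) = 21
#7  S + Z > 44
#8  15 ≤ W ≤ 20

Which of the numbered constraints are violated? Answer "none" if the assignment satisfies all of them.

#1 T + Z = 23 + 21 = 44; 44 > 41 — holds.
#2 3T + 5Z = 3(23) + 5(21) = 174 — holds.
#3 4U − 3W = 4(18) − 3(19) = 15 — holds.
#4 T = 23, and 23 ≠ 25 — holds.
#5 max(23, 18, 19) = 23 — holds.
#6 gcd(21, 21) = 21 — holds.
#7 S + Z = 21 + 21 = 42; 42 ≤ 44, bound 44 not met — fails.
#8 W = 19 lies in [15, 20] — holds.

Constraint 7 does not hold.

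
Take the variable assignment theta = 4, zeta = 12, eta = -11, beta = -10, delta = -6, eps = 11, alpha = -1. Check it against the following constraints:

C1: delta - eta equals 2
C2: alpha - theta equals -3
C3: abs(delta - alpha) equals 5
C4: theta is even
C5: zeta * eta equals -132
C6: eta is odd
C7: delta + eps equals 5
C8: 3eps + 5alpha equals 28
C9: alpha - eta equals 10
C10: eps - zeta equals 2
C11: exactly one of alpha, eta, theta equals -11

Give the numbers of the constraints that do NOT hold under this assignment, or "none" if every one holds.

C1: delta - eta = -6 - (-11) = 5, not 2 — violated.
C2: alpha - theta = -1 - 4 = -5, not -3 — violated.
C3: abs(-6 - (-1)) = 5 — satisfied.
C4: theta = 4 is even — satisfied.
C5: zeta * eta = 12 * (-11) = -132 — satisfied.
C6: eta = -11 is odd — satisfied.
C7: delta + eps = -6 + 11 = 5 — satisfied.
C8: 3eps + 5alpha = 3(11) + 5(-1) = 28 — satisfied.
C9: alpha - eta = -1 - (-11) = 10 — satisfied.
C10: eps - zeta = 11 - 12 = -1, not 2 — violated.
C11: alpha=-1, eta=-11, theta=4; 1 of them equals -11 — satisfied.

No — constraints 1, 2, and 10 are not satisfied.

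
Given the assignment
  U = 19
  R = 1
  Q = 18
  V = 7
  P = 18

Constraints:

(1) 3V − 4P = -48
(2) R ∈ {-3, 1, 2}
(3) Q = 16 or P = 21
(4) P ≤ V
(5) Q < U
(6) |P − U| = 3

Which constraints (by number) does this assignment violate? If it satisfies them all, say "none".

Constraints 1, 3, 4, 6 are violated.

(1) 3V − 4P = 3(7) − 4(18) = -51, not -48  false
(2) R = 1 is in {-3, 1, 2}  true
(3) Q = 18 ≠ 16 and P = 18 ≠ 21; both disjuncts false  false
(4) P = 18, V = 7; 18 > 7 (want ≤)  false
(5) Q = 18, U = 19; 18 < 19  true
(6) |18 − 19| = 1, not 3  false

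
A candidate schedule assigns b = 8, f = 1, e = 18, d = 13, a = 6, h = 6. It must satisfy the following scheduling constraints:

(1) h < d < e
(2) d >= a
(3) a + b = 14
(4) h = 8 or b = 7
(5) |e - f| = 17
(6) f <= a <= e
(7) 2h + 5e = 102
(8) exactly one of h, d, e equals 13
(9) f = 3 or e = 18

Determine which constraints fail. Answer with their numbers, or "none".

(1) values 6 < 13 < 18  ✓
(2) d = 13, a = 6; 13 ≥ 6  ✓
(3) a + b = 6 + 8 = 14  ✓
(4) h = 6 ≠ 8 and b = 8 ≠ 7; both disjuncts false  ✗
(5) |18 - 1| = 17  ✓
(6) values 1 <= 6 <= 18  ✓
(7) 2h + 5e = 2(6) + 5(18) = 102  ✓
(8) h=6, d=13, e=18; 1 of them equals 13  ✓
(9) f = 1 ≠ 3, but e = 18 = 18 (second disjunct)  ✓

The assignment fails constraint 4.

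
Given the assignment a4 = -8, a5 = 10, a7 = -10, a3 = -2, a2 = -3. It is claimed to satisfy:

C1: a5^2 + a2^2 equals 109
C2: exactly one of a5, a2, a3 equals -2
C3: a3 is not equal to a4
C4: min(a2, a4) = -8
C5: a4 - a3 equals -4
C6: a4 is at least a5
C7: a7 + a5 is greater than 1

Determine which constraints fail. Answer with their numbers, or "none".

No — constraints 5, 6, 7 are not satisfied.

C1: a5^2 + a2^2 = 10^2 + (-3)^2 = 100 + 9 = 109  true
C2: a5=10, a2=-3, a3=-2; 1 of them equals -2  true
C3: a3 = -2, a4 = -8; distinct  true
C4: min(-3, -8) = -8  true
C5: a4 - a3 = -8 - (-2) = -6, not -4  false
C6: a4 = -8, a5 = 10; -8 < 10 (want ≥)  false
C7: a7 + a5 = -10 + 10 = 0; 0 ≤ 1, bound 1 not met  false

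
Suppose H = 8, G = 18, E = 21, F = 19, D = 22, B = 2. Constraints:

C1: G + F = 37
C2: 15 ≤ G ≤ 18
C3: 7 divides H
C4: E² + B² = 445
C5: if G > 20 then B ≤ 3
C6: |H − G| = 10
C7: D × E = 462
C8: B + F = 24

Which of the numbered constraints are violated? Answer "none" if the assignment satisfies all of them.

Constraints 3 and 8 do not hold.

C1: G + F = 18 + 19 = 37  yes
C2: G = 18 lies in [15, 18]  yes
C3: 8 = 7×1 + 1, so 7 does not divide 8  no
C4: E² + B² = 21² + 2² = 441 + 4 = 445  yes
C5: G = 18, not > 20; antecedent false, conditional vacuously true  yes
C6: |8 − 18| = 10  yes
C7: D × E = 22 × 21 = 462  yes
C8: B + F = 2 + 19 = 21, not 24  no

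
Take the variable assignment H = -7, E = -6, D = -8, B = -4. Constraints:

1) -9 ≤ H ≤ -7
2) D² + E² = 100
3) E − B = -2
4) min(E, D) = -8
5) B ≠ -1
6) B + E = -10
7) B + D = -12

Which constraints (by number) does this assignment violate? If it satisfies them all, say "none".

No violations.

1) H = -7 lies in [-9, -7]  yes
2) D² + E² = (-8)² + (-6)² = 64 + 36 = 100  yes
3) E − B = -6 − (-4) = -2  yes
4) min(-6, -8) = -8  yes
5) B = -4, and -4 ≠ -1  yes
6) B + E = -4 + (-6) = -10  yes
7) B + D = -4 + (-8) = -12  yes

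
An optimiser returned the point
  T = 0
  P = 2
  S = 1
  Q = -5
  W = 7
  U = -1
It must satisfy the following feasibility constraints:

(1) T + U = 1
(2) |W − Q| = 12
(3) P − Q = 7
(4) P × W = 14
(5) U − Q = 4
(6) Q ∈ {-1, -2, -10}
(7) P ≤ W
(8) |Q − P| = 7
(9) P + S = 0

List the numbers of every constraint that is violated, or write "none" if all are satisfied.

Constraints 1, 6, and 9 are violated.

(1) T + U = 0 + (-1) = -1, not 1 — does not hold.
(2) |7 − (-5)| = 12 — holds.
(3) P − Q = 2 − (-5) = 7 — holds.
(4) P × W = 2 × 7 = 14 — holds.
(5) U − Q = -1 − (-5) = 4 — holds.
(6) Q = -5 is not in {-1, -2, -10} — does not hold.
(7) P = 2, W = 7; 2 ≤ 7 — holds.
(8) |-5 − 2| = 7 — holds.
(9) P + S = 2 + 1 = 3, not 0 — does not hold.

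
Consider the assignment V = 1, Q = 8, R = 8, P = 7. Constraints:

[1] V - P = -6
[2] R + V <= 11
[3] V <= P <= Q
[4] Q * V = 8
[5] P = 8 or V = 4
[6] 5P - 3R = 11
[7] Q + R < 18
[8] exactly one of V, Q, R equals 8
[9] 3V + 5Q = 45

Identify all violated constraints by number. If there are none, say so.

[1] V - P = 1 - 7 = -6 — satisfied.
[2] R + V = 8 + 1 = 9; 9 ≤ 11 — satisfied.
[3] values 1 <= 7 <= 8 — satisfied.
[4] Q * V = 8 * 1 = 8 — satisfied.
[5] P = 7 ≠ 8 and V = 1 ≠ 4; both disjuncts false — violated.
[6] 5P - 3R = 5(7) - 3(8) = 11 — satisfied.
[7] Q + R = 8 + 8 = 16; 16 < 18 — satisfied.
[8] V=1, Q=8, R=8; 2 of them equal 8, not exactly one — violated.
[9] 3V + 5Q = 3(1) + 5(8) = 43, not 45 — violated.

Violated: 5, 8, and 9.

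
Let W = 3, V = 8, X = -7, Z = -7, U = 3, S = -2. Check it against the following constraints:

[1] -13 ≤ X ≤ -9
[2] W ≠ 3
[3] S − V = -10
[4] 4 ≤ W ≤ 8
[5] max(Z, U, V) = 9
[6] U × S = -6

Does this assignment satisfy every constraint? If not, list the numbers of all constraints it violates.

The assignment fails constraints 1, 2, 4, and 5.

[1] X = -7 is outside [-13, -9] — does not hold.
[2] W = 3, but 3 is required to differ — does not hold.
[3] S − V = -2 − 8 = -10 — holds.
[4] W = 3 is outside [4, 8] — does not hold.
[5] max(-7, 3, 8) = 8, not 9 — does not hold.
[6] U × S = 3 × (-2) = -6 — holds.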